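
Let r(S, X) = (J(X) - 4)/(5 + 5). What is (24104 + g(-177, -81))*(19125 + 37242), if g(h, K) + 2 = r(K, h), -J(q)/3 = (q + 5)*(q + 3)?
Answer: 4262247072/5 ≈ 8.5245e+8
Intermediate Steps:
J(q) = -3*(3 + q)*(5 + q) (J(q) = -3*(q + 5)*(q + 3) = -3*(5 + q)*(3 + q) = -3*(3 + q)*(5 + q))
r(S, X) = -49/10 - 12*X/5 - 3*X**2/10 (r(S, X) = ((-45 - 24*X - 3*X**2) - 4)/(5 + 5) = (-49 - 24*X - 3*X**2)/10 = (-49 - 24*X - 3*X**2)*(1/10) = -49/10 - 12*X/5 - 3*X**2/10)
g(h, K) = -69/10 - 12*h/5 - 3*h**2/10 (g(h, K) = -2 + (-49/10 - 12*h/5 - 3*h**2/10) = -69/10 - 12*h/5 - 3*h**2/10)
(24104 + g(-177, -81))*(19125 + 37242) = (24104 + (-69/10 - 12/5*(-177) - 3/10*(-177)**2))*(19125 + 37242) = (24104 + (-69/10 + 2124/5 - 3/10*31329))*56367 = (24104 + (-69/10 + 2124/5 - 93987/10))*56367 = (24104 - 44904/5)*56367 = (75616/5)*56367 = 4262247072/5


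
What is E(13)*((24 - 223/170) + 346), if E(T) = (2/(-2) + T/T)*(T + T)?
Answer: 0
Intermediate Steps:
E(T) = 0 (E(T) = (2*(-1/2) + 1)*(2*T) = (-1 + 1)*(2*T) = 0*(2*T) = 0)
E(13)*((24 - 223/170) + 346) = 0*((24 - 223/170) + 346) = 0*(3857/170 + 346) = 0*(62677/170) = 0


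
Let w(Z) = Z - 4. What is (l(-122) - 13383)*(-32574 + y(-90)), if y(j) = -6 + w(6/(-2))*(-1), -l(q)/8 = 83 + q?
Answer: 425761683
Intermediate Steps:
l(q) = -664 - 8*q (l(q) = -8*(83 + q) = -664 - 8*q)
w(Z) = -4 + Z
y(j) = 1 (y(j) = -6 + (-4 + 6/(-2))*(-1) = -6 + (-4 + 6*(-½))*(-1) = -6 + (-4 - 3)*(-1) = -6 - 7*(-1) = -6 + 7 = 1)
(l(-122) - 13383)*(-32574 + y(-90)) = ((-664 - 8*(-122)) - 13383)*(-32574 + 1) = ((-664 + 976) - 13383)*(-32573) = (312 - 13383)*(-32573) = -13071*(-32573) = 425761683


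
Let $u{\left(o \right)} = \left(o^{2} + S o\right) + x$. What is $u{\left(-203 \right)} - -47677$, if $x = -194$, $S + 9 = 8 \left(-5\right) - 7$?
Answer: $100060$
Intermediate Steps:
$S = -56$ ($S = -9 + \left(8 \left(-5\right) - 7\right) = -9 - 47 = -56$)
$u{\left(o \right)} = -194 + o^{2} - 56 o$ ($u{\left(o \right)} = \left(o^{2} - 56 o\right) - 194 = -194 + o^{2} - 56 o$)
$u{\left(-203 \right)} - -47677 = \left(-194 + \left(-203\right)^{2} - -11368\right) - -47677 = \left(-194 + 41209 + 11368\right) + 47677 = 52383 + 47677 = 100060$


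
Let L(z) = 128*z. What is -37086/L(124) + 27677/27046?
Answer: -140934653/107318528 ≈ -1.3132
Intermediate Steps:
-37086/L(124) + 27677/27046 = -37086/(128*124) + 27677/27046 = -37086/15872 + 27677*(1/27046) = -37086*1/15872 + 27677/27046 = -18543/7936 + 27677/27046 = -140934653/107318528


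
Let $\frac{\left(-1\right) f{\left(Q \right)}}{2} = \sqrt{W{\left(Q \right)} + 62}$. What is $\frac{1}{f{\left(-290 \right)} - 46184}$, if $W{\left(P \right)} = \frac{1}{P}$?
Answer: $- \frac{3348340}{154639716581} + \frac{\sqrt{5213910}}{309279433162} \approx -2.1645 \cdot 10^{-5}$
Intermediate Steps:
$f{\left(Q \right)} = - 2 \sqrt{62 + \frac{1}{Q}}$ ($f{\left(Q \right)} = - 2 \sqrt{\frac{1}{Q} + 62} = - 2 \sqrt{62 + \frac{1}{Q}}$)
$\frac{1}{f{\left(-290 \right)} - 46184} = \frac{1}{- 2 \sqrt{62 + \frac{1}{-290}} - 46184} = \frac{1}{- 2 \sqrt{62 - \frac{1}{290}} - 46184} = \frac{1}{- 2 \sqrt{\frac{17979}{290}} - 46184} = \frac{1}{- 2 \frac{\sqrt{5213910}}{290} - 46184} = \frac{1}{- \frac{\sqrt{5213910}}{145} - 46184} = \frac{1}{-46184 - \frac{\sqrt{5213910}}{145}}$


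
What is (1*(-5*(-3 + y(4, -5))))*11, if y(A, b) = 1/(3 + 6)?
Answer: 1430/9 ≈ 158.89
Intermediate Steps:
y(A, b) = 1/9
(1*(-5*(-3 + y(4, -5))))*11 = (1*(-5*(-3 + 1/9)))*11 = (1*(-5*(-26/9)))*11 = (1*(130/9))*11 = (130/9)*11 = 1430/9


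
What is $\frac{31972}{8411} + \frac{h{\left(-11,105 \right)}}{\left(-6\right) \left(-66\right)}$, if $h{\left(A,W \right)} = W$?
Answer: $\frac{4514689}{1110252} \approx 4.0664$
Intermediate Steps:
$\frac{31972}{8411} + \frac{h{\left(-11,105 \right)}}{\left(-6\right) \left(-66\right)} = \frac{31972}{8411} + \frac{105}{\left(-6\right) \left(-66\right)} = 31972 \cdot \frac{1}{8411} + \frac{105}{396} = \frac{31972}{8411} + 105 \cdot \frac{1}{396} = \frac{31972}{8411} + \frac{35}{132} = \frac{4514689}{1110252}$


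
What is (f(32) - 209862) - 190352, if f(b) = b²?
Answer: -399190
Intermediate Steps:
(f(32) - 209862) - 190352 = (32² - 209862) - 190352 = (1024 - 209862) - 190352 = -208838 - 190352 = -399190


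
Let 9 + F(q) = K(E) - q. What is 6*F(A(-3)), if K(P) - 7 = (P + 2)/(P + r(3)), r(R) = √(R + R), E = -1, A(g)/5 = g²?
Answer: -1404/5 + 6*√6/5 ≈ -277.86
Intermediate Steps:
A(g) = 5*g²
r(R) = √2*√R (r(R) = √(2*R) = √2*√R)
K(P) = 7 + (2 + P)/(P + √6) (K(P) = 7 + (P + 2)/(P + √2*√3) = 7 + (2 + P)/(P + √6))
F(q) = -9 - q + (-6 + 7*√6)/(-1 + √6) (F(q) = -9 + ((2 + 7*√6 + 8*(-1))/(-1 + √6) - q) = -9 + ((2 + 7*√6 - 8)/(-1 + √6) - q) = -9 + ((-6 + 7*√6)/(-1 + √6) - q) = -9 + (-q + (-6 + 7*√6)/(-1 + √6)) = -9 - q + (-6 + 7*√6)/(-1 + √6))
6*F(A(-3)) = 6*(-9/5 - 5*(-3)² + √6/5) = 6*(-9/5 - 5*9 + √6/5) = 6*(-9/5 - 1*45 + √6/5) = 6*(-9/5 - 45 + √6/5) = 6*(-234/5 + √6/5) = -1404/5 + 6*√6/5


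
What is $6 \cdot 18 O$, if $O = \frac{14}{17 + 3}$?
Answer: $\frac{378}{5} \approx 75.6$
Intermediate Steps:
$O = \frac{7}{10}$ ($O = \frac{14}{20} = 14 \cdot \frac{1}{20} = \frac{7}{10} \approx 0.7$)
$6 \cdot 18 O = 6 \cdot 18 \cdot \frac{7}{10} = 108 \cdot \frac{7}{10} = \frac{378}{5}$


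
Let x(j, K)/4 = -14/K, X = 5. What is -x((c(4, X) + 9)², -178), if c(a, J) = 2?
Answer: -28/89 ≈ -0.31461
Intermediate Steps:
x(j, K) = -56/K (x(j, K) = 4*(-14/K) = -56/K)
-x((c(4, X) + 9)², -178) = -(-56)/(-178) = -(-56)*(-1)/178 = -1*28/89 = -28/89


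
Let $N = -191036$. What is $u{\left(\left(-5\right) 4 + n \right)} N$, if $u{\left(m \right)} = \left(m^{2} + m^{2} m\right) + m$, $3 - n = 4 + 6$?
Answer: $3626054316$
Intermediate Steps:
$n = -7$ ($n = 3 - \left(4 + 6\right) = 3 - 10 = -7$)
$u{\left(m \right)} = m + m^{2} + m^{3}$ ($u{\left(m \right)} = \left(m^{2} + m^{3}\right) + m = m + m^{2} + m^{3}$)
$u{\left(\left(-5\right) 4 + n \right)} N = \left(\left(-5\right) 4 - 7\right) \left(1 - 27 + \left(\left(-5\right) 4 - 7\right)^{2}\right) \left(-191036\right) = \left(-20 - 7\right) \left(1 - 27 + \left(-20 - 7\right)^{2}\right) \left(-191036\right) = - 27 \left(1 - 27 + \left(-27\right)^{2}\right) \left(-191036\right) = - 27 \left(1 - 27 + 729\right) \left(-191036\right) = \left(-27\right) 703 \left(-191036\right) = \left(-18981\right) \left(-191036\right) = 3626054316$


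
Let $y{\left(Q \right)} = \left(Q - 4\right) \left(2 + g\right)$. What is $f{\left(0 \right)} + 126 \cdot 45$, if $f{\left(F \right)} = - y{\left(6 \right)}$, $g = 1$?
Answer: $5664$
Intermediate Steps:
$y{\left(Q \right)} = -12 + 3 Q$ ($y{\left(Q \right)} = \left(Q - 4\right) \left(2 + 1\right) = \left(-4 + Q\right) 3 = -12 + 3 Q$)
$f{\left(F \right)} = -6$ ($f{\left(F \right)} = - (-12 + 3 \cdot 6) = - (-12 + 18) = \left(-1\right) 6 = -6$)
$f{\left(0 \right)} + 126 \cdot 45 = -6 + 126 \cdot 45 = -6 + 5670 = 5664$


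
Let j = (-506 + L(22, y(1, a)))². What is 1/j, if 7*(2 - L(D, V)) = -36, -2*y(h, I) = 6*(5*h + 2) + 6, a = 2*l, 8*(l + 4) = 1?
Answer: 49/12194064 ≈ 4.0184e-6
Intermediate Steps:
l = -31/8 (l = -4 + (⅛)*1 = -4 + ⅛ = -31/8 ≈ -3.8750)
a = -31/4 (a = 2*(-31/8) = -31/4 ≈ -7.7500)
y(h, I) = -9 - 15*h (y(h, I) = -(6*(5*h + 2) + 6)/2 = -(6*(2 + 5*h) + 6)/2 = -((12 + 30*h) + 6)/2 = -(18 + 30*h)/2 = -9 - 15*h)
L(D, V) = 50/7 (L(D, V) = 2 - ⅐*(-36) = 2 + 36/7 = 50/7)
j = 12194064/49 (j = (-506 + 50/7)² = (-3492/7)² = 12194064/49 ≈ 2.4886e+5)
1/j = 1/(12194064/49) = 49/12194064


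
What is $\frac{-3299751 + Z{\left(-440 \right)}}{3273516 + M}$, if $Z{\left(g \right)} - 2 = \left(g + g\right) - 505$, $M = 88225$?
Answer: $- \frac{3301134}{3361741} \approx -0.98197$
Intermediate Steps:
$Z{\left(g \right)} = -503 + 2 g$ ($Z{\left(g \right)} = 2 + \left(\left(g + g\right) - 505\right) = 2 + \left(2 g - 505\right) = 2 + \left(-505 + 2 g\right) = -503 + 2 g$)
$\frac{-3299751 + Z{\left(-440 \right)}}{3273516 + M} = \frac{-3299751 + \left(-503 + 2 \left(-440\right)\right)}{3273516 + 88225} = \frac{-3299751 - 1383}{3361741} = \left(-3299751 - 1383\right) \frac{1}{3361741} = \left(-3301134\right) \frac{1}{3361741} = - \frac{3301134}{3361741}$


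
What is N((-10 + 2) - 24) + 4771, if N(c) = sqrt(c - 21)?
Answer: 4771 + I*sqrt(53) ≈ 4771.0 + 7.2801*I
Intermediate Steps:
N(c) = sqrt(-21 + c)
N((-10 + 2) - 24) + 4771 = sqrt(-21 + ((-10 + 2) - 24)) + 4771 = sqrt(-21 + (-8 - 24)) + 4771 = sqrt(-21 - 32) + 4771 = sqrt(-53) + 4771 = I*sqrt(53) + 4771 = 4771 + I*sqrt(53)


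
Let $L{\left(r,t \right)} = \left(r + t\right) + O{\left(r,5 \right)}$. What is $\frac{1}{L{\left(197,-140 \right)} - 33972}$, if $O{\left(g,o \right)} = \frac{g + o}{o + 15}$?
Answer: $- \frac{10}{339049} \approx -2.9494 \cdot 10^{-5}$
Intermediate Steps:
$O{\left(g,o \right)} = \frac{g + o}{15 + o}$
$L{\left(r,t \right)} = \frac{1}{4} + t + \frac{21 r}{20}$ ($L{\left(r,t \right)} = \left(r + t\right) + \frac{r + 5}{15 + 5} = \left(r + t\right) + \frac{5 + r}{20} = \left(r + t\right) + \left(\frac{1}{4} + \frac{r}{20}\right) = \frac{1}{4} + t + \frac{21 r}{20}$)
$\frac{1}{L{\left(197,-140 \right)} - 33972} = \frac{1}{\left(\frac{1}{4} - 140 + \frac{21}{20} \cdot 197\right) - 33972} = \frac{1}{\left(\frac{1}{4} - 140 + \frac{4137}{20}\right) - 33972} = \frac{1}{\frac{671}{10} - 33972} = \frac{1}{- \frac{339049}{10}} = - \frac{10}{339049}$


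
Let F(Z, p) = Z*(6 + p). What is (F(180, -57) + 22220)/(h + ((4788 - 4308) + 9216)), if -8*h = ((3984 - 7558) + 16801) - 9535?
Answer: 26080/18469 ≈ 1.4121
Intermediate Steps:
h = -923/2 (h = -(((3984 - 7558) + 16801) - 9535)/8 = -((-3574 + 16801) - 9535)/8 = -(13227 - 9535)/8 = -1/8*3692 = -923/2 ≈ -461.50)
(F(180, -57) + 22220)/(h + ((4788 - 4308) + 9216)) = (180*(6 - 57) + 22220)/(-923/2 + ((4788 - 4308) + 9216)) = (180*(-51) + 22220)/(-923/2 + (480 + 9216)) = (-9180 + 22220)/(-923/2 + 9696) = 13040/(18469/2) = 13040*(2/18469) = 26080/18469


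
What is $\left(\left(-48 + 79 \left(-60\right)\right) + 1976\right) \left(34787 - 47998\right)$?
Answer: $37149332$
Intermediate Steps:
$\left(\left(-48 + 79 \left(-60\right)\right) + 1976\right) \left(34787 - 47998\right) = \left(\left(-48 - 4740\right) + 1976\right) \left(-13211\right) = \left(-4788 + 1976\right) \left(-13211\right) = \left(-2812\right) \left(-13211\right) = 37149332$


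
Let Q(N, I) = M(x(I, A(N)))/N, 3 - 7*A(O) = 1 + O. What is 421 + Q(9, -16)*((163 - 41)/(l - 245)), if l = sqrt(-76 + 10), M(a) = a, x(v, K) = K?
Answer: 227714689/540819 + 122*I*sqrt(66)/540819 ≈ 421.06 + 0.0018327*I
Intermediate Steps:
A(O) = 2/7 - O/7 (A(O) = 3/7 - (1 + O)/7 = 3/7 + (-1/7 - O/7) = 2/7 - O/7)
l = I*sqrt(66) (l = sqrt(-66) = I*sqrt(66) ≈ 8.124*I)
Q(N, I) = (2/7 - N/7)/N
421 + Q(9, -16)*((163 - 41)/(l - 245)) = 421 + ((1/7)*(2 - 1*9)/9)*((163 - 41)/(I*sqrt(66) - 245)) = 421 + ((1/7)*(1/9)*(2 - 9))*(122/(-245 + I*sqrt(66))) = 421 + ((1/7)*(1/9)*(-7))*(122/(-245 + I*sqrt(66))) = 421 - 122/(9*(-245 + I*sqrt(66)))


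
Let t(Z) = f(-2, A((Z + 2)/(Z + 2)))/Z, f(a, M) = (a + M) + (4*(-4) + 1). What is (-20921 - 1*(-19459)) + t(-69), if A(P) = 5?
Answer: -33622/23 ≈ -1461.8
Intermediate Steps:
f(a, M) = -15 + M + a (f(a, M) = (M + a) + (-16 + 1) = (M + a) - 15 = -15 + M + a)
t(Z) = -12/Z (t(Z) = (-15 + 5 - 2)/Z = -12/Z)
(-20921 - 1*(-19459)) + t(-69) = (-20921 - 1*(-19459)) - 12/(-69) = (-20921 + 19459) - 12*(-1/69) = -1462 + 4/23 = -33622/23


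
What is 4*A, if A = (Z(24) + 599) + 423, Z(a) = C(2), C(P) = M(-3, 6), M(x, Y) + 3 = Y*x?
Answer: 4004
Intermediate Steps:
M(x, Y) = -3 + Y*x
C(P) = -21 (C(P) = -3 + 6*(-3) = -3 - 18 = -21)
Z(a) = -21
A = 1001 (A = (-21 + 599) + 423 = 578 + 423 = 1001)
4*A = 4*1001 = 4004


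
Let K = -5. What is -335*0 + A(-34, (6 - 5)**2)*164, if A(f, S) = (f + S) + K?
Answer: -6232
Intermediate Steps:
A(f, S) = -5 + S + f (A(f, S) = (f + S) - 5 = (S + f) - 5 = -5 + S + f)
-335*0 + A(-34, (6 - 5)**2)*164 = -335*0 + (-5 + (6 - 5)**2 - 34)*164 = 0 + (-5 + 1**2 - 34)*164 = 0 + (-5 + 1 - 34)*164 = 0 - 38*164 = 0 - 6232 = -6232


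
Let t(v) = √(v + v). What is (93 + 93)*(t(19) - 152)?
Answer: -28272 + 186*√38 ≈ -27125.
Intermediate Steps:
t(v) = √2*√v (t(v) = √(2*v) = √2*√v)
(93 + 93)*(t(19) - 152) = (93 + 93)*(√2*√19 - 152) = 186*(√38 - 152) = 186*(-152 + √38) = -28272 + 186*√38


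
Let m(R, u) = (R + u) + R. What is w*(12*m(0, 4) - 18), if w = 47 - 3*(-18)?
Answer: 3030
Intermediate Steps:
m(R, u) = u + 2*R
w = 101 (w = 47 - 1*(-54) = 47 + 54 = 101)
w*(12*m(0, 4) - 18) = 101*(12*(4 + 2*0) - 18) = 101*(12*(4 + 0) - 18) = 101*(12*4 - 18) = 101*(48 - 18) = 101*30 = 3030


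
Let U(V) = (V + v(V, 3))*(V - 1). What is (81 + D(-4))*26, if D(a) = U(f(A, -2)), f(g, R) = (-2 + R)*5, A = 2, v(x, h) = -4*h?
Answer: 19578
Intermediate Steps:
f(g, R) = -10 + 5*R
U(V) = (-1 + V)*(-12 + V) (U(V) = (V - 4*3)*(V - 1) = (V - 12)*(-1 + V) = (-12 + V)*(-1 + V) = (-1 + V)*(-12 + V))
D(a) = 672 (D(a) = 12 + (-10 + 5*(-2))² - 13*(-10 + 5*(-2)) = 12 + (-10 - 10)² - 13*(-10 - 10) = 12 + (-20)² - 13*(-20) = 12 + 400 + 260 = 672)
(81 + D(-4))*26 = (81 + 672)*26 = 753*26 = 19578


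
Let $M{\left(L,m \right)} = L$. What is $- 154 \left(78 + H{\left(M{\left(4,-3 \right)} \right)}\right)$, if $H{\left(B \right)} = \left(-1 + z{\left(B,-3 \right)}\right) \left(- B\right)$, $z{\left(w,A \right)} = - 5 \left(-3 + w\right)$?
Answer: $-15708$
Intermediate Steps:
$z{\left(w,A \right)} = 15 - 5 w$
$H{\left(B \right)} = - B \left(14 - 5 B\right)$ ($H{\left(B \right)} = \left(-1 - \left(-15 + 5 B\right)\right) \left(- B\right) = \left(14 - 5 B\right) \left(- B\right) = - B \left(14 - 5 B\right)$)
$- 154 \left(78 + H{\left(M{\left(4,-3 \right)} \right)}\right) = - 154 \left(78 + 4 \left(-14 + 5 \cdot 4\right)\right) = - 154 \left(78 + 4 \left(-14 + 20\right)\right) = - 154 \left(78 + 4 \cdot 6\right) = - 154 \left(78 + 24\right) = \left(-154\right) 102 = -15708$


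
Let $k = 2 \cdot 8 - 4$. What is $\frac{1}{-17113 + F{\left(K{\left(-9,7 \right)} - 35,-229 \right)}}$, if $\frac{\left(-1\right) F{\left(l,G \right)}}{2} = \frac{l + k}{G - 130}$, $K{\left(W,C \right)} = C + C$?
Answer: $- \frac{359}{6143585} \approx -5.8435 \cdot 10^{-5}$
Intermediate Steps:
$K{\left(W,C \right)} = 2 C$
$k = 12$ ($k = 16 - 4 = 12$)
$F{\left(l,G \right)} = - \frac{2 \left(12 + l\right)}{-130 + G}$ ($F{\left(l,G \right)} = - 2 \frac{l + 12}{G - 130} = - 2 \frac{12 + l}{-130 + G} = - \frac{2 \left(12 + l\right)}{-130 + G}$)
$\frac{1}{-17113 + F{\left(K{\left(-9,7 \right)} - 35,-229 \right)}} = \frac{1}{-17113 + \frac{2 \left(-12 - \left(2 \cdot 7 - 35\right)\right)}{-130 - 229}} = \frac{1}{-17113 + \frac{2 \left(-12 - \left(14 - 35\right)\right)}{-359}} = \frac{1}{-17113 + 2 \left(- \frac{1}{359}\right) \left(-12 - -21\right)} = \frac{1}{-17113 + 2 \left(- \frac{1}{359}\right) \left(-12 + 21\right)} = \frac{1}{-17113 + 2 \left(- \frac{1}{359}\right) 9} = \frac{1}{-17113 - \frac{18}{359}} = \frac{1}{- \frac{6143585}{359}} = - \frac{359}{6143585}$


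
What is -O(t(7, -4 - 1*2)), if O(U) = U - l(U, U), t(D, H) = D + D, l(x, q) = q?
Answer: 0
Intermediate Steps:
t(D, H) = 2*D
O(U) = 0 (O(U) = U - U = 0)
-O(t(7, -4 - 1*2)) = -1*0 = 0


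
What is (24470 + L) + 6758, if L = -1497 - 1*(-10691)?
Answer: 40422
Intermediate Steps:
L = 9194 (L = -1497 + 10691 = 9194)
(24470 + L) + 6758 = (24470 + 9194) + 6758 = 33664 + 6758 = 40422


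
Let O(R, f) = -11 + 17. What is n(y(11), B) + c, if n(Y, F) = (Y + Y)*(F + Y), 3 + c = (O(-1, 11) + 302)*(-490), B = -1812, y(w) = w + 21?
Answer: -264843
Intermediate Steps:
O(R, f) = 6
y(w) = 21 + w
c = -150923 (c = -3 + (6 + 302)*(-490) = -3 + 308*(-490) = -3 - 150920 = -150923)
n(Y, F) = 2*Y*(F + Y) (n(Y, F) = (2*Y)*(F + Y) = 2*Y*(F + Y))
n(y(11), B) + c = 2*(21 + 11)*(-1812 + (21 + 11)) - 150923 = 2*32*(-1812 + 32) - 150923 = 2*32*(-1780) - 150923 = -113920 - 150923 = -264843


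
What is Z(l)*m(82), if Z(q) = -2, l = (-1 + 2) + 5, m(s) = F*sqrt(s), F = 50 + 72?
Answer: -244*sqrt(82) ≈ -2209.5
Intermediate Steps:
F = 122
m(s) = 122*sqrt(s)
l = 6 (l = 1 + 5 = 6)
Z(l)*m(82) = -244*sqrt(82)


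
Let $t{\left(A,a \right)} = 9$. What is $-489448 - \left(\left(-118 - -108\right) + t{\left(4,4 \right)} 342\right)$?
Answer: $-492516$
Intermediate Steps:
$-489448 - \left(\left(-118 - -108\right) + t{\left(4,4 \right)} 342\right) = -489448 - \left(\left(-118 - -108\right) + 9 \cdot 342\right) = -489448 - \left(\left(-118 + 108\right) + 3078\right) = -489448 - \left(-10 + 3078\right) = -489448 - 3068 = -492516$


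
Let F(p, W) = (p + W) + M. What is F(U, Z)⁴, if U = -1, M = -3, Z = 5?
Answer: 1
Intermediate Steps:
F(p, W) = -3 + W + p (F(p, W) = (p + W) - 3 = (W + p) - 3 = -3 + W + p)
F(U, Z)⁴ = (-3 + 5 - 1)⁴ = 1⁴ = 1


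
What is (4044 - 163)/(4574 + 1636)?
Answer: 3881/6210 ≈ 0.62496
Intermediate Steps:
(4044 - 163)/(4574 + 1636) = 3881/6210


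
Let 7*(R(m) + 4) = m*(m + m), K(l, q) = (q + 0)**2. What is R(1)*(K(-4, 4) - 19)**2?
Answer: -234/7 ≈ -33.429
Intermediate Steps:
K(l, q) = q**2
R(m) = -4 + 2*m**2/7 (R(m) = -4 + (m*(m + m))/7 = -4 + (m*(2*m))/7 = -4 + (2*m**2)/7 = -4 + 2*m**2/7)
R(1)*(K(-4, 4) - 19)**2 = (-4 + (2/7)*1**2)*(4**2 - 19)**2 = (-4 + (2/7)*1)*(16 - 19)**2 = (-4 + 2/7)*(-3)**2 = -26/7*9 = -234/7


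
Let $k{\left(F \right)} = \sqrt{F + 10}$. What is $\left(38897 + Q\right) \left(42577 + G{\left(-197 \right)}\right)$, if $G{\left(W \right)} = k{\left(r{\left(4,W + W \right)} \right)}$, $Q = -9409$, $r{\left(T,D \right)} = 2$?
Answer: $1255510576 + 58976 \sqrt{3} \approx 1.2556 \cdot 10^{9}$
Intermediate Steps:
$k{\left(F \right)} = \sqrt{10 + F}$
$G{\left(W \right)} = 2 \sqrt{3}$ ($G{\left(W \right)} = \sqrt{10 + 2} = \sqrt{12} = 2 \sqrt{3}$)
$\left(38897 + Q\right) \left(42577 + G{\left(-197 \right)}\right) = \left(38897 - 9409\right) \left(42577 + 2 \sqrt{3}\right) = 29488 \left(42577 + 2 \sqrt{3}\right) = 1255510576 + 58976 \sqrt{3}$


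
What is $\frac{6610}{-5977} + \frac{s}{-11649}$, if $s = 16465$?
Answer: $- \frac{175411195}{69626073} \approx -2.5193$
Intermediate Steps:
$\frac{6610}{-5977} + \frac{s}{-11649} = \frac{6610}{-5977} + \frac{16465}{-11649} = 6610 \left(- \frac{1}{5977}\right) + 16465 \left(- \frac{1}{11649}\right) = - \frac{6610}{5977} - \frac{16465}{11649} = - \frac{175411195}{69626073}$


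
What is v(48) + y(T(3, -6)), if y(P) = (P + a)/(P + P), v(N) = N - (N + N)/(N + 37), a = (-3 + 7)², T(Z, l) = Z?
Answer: 25519/510 ≈ 50.037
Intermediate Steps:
a = 16 (a = 4² = 16)
v(N) = N - 2*N/(37 + N)
y(P) = (16 + P)/(2*P) (y(P) = (P + 16)/(P + P) = (16 + P)/((2*P)) = (16 + P)*(1/(2*P)) = (16 + P)/(2*P))
v(48) + y(T(3, -6)) = 48*(35 + 48)/(37 + 48) + (½)*(16 + 3)/3 = 48*83/85 + (½)*(⅓)*19 = 48*(1/85)*83 + 19/6 = 3984/85 + 19/6 = 25519/510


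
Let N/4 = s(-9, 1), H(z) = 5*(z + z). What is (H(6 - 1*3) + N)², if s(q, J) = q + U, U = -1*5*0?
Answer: 36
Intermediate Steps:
H(z) = 10*z (H(z) = 5*(2*z) = 10*z)
U = 0 (U = -5*0 = 0)
s(q, J) = q (s(q, J) = q + 0 = q)
N = -36 (N = 4*(-9) = -36)
(H(6 - 1*3) + N)² = (10*(6 - 1*3) - 36)² = (10*(6 - 3) - 36)² = (10*3 - 36)² = (30 - 36)² = (-6)² = 36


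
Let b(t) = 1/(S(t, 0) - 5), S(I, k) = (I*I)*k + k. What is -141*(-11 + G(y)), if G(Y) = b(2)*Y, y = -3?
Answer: 7332/5 ≈ 1466.4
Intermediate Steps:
S(I, k) = k + k*I**2 (S(I, k) = I**2*k + k = k*I**2 + k = k + k*I**2)
b(t) = -1/5 (b(t) = 1/(0*(1 + t**2) - 5) = 1/(0 - 5) = 1/(-5) = -1/5)
G(Y) = -Y/5
-141*(-11 + G(y)) = -141*(-11 - 1/5*(-3)) = -141*(-11 + 3/5) = -141*(-52/5) = 7332/5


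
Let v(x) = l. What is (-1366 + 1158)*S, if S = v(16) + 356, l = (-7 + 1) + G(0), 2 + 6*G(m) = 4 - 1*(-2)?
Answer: -218816/3 ≈ -72939.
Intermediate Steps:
G(m) = 2/3 (G(m) = -1/3 + (4 - 1*(-2))/6 = -1/3 + (4 + 2)/6 = -1/3 + (1/6)*6 = -1/3 + 1 = 2/3)
l = -16/3 (l = (-7 + 1) + 2/3 = -6 + 2/3 = -16/3 ≈ -5.3333)
v(x) = -16/3
S = 1052/3 (S = -16/3 + 356 = 1052/3 ≈ 350.67)
(-1366 + 1158)*S = (-1366 + 1158)*(1052/3) = -208*1052/3 = -218816/3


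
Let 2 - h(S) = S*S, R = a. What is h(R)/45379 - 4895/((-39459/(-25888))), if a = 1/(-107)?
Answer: -65837550843368237/20500693443489 ≈ -3211.5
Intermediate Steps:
a = -1/107 ≈ -0.0093458
R = -1/107 ≈ -0.0093458
h(S) = 2 - S² (h(S) = 2 - S*S = 2 - S²)
h(R)/45379 - 4895/((-39459/(-25888))) = (2 - (-1/107)²)/45379 - 4895/((-39459/(-25888))) = (2 - 1*1/11449)*(1/45379) - 4895/((-39459*(-1/25888))) = (2 - 1/11449)*(1/45379) - 4895/39459/25888 = (22897/11449)*(1/45379) - 4895*25888/39459 = 22897/519544171 - 126721760/39459 = -65837550843368237/20500693443489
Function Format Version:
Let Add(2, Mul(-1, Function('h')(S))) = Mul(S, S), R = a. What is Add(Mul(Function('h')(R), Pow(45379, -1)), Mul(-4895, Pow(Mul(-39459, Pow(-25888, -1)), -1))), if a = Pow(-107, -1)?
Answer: Rational(-65837550843368237, 20500693443489) ≈ -3211.5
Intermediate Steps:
a = Rational(-1, 107) ≈ -0.0093458
R = Rational(-1, 107) ≈ -0.0093458
Function('h')(S) = Add(2, Mul(-1, Pow(S, 2))) (Function('h')(S) = Add(2, Mul(-1, Mul(S, S))) = Add(2, Mul(-1, Pow(S, 2))))
Add(Mul(Function('h')(R), Pow(45379, -1)), Mul(-4895, Pow(Mul(-39459, Pow(-25888, -1)), -1))) = Add(Mul(Add(2, Mul(-1, Pow(Rational(-1, 107), 2))), Pow(45379, -1)), Mul(-4895, Pow(Mul(-39459, Pow(-25888, -1)), -1))) = Add(Mul(Add(2, Mul(-1, Rational(1, 11449))), Rational(1, 45379)), Mul(-4895, Pow(Mul(-39459, Rational(-1, 25888)), -1))) = Add(Mul(Add(2, Rational(-1, 11449)), Rational(1, 45379)), Mul(-4895, Pow(Rational(39459, 25888), -1))) = Add(Mul(Rational(22897, 11449), Rational(1, 45379)), Mul(-4895, Rational(25888, 39459))) = Add(Rational(22897, 519544171), Rational(-126721760, 39459)) = Rational(-65837550843368237, 20500693443489)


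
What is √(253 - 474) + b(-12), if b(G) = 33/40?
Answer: 33/40 + I*√221 ≈ 0.825 + 14.866*I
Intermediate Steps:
b(G) = 33/40 (b(G) = 33*(1/40) = 33/40)
√(253 - 474) + b(-12) = √(253 - 474) + 33/40 = √(-221) + 33/40 = I*√221 + 33/40 = 33/40 + I*√221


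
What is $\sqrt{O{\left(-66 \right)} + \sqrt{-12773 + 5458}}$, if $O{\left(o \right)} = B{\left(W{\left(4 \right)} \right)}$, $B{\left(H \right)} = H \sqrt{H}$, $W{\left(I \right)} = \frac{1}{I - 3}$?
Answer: $\sqrt{1 + i \sqrt{7315}} \approx 6.5778 + 6.5013 i$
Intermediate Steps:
$W{\left(I \right)} = \frac{1}{-3 + I}$
$B{\left(H \right)} = H^{\frac{3}{2}}$
$O{\left(o \right)} = 1$ ($O{\left(o \right)} = \left(\frac{1}{-3 + 4}\right)^{\frac{3}{2}} = \left(1^{-1}\right)^{\frac{3}{2}} = 1^{\frac{3}{2}} = 1$)
$\sqrt{O{\left(-66 \right)} + \sqrt{-12773 + 5458}} = \sqrt{1 + \sqrt{-12773 + 5458}} = \sqrt{1 + \sqrt{-7315}} = \sqrt{1 + i \sqrt{7315}}$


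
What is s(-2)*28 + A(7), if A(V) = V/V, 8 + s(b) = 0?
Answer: -223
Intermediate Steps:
s(b) = -8 (s(b) = -8 + 0 = -8)
A(V) = 1
s(-2)*28 + A(7) = -8*28 + 1 = -224 + 1 = -223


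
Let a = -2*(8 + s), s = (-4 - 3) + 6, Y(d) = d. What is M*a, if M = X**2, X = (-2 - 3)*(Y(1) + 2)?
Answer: -3150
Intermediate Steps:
s = -1 (s = -7 + 6 = -1)
X = -15 (X = (-2 - 3)*(1 + 2) = -5*3 = -15)
M = 225 (M = (-15)**2 = 225)
a = -14 (a = -2*(8 - 1) = -2*7 = -14)
M*a = 225*(-14) = -3150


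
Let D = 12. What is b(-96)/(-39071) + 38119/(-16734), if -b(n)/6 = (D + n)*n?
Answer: -679689593/653814114 ≈ -1.0396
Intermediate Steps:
b(n) = -6*n*(12 + n) (b(n) = -6*(12 + n)*n = -6*n*(12 + n))
b(-96)/(-39071) + 38119/(-16734) = -6*(-96)*(12 - 96)/(-39071) + 38119/(-16734) = -6*(-96)*(-84)*(-1/39071) + 38119*(-1/16734) = -48384*(-1/39071) - 38119/16734 = 48384/39071 - 38119/16734 = -679689593/653814114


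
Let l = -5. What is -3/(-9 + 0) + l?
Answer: -14/3 ≈ -4.6667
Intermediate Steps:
-3/(-9 + 0) + l = -3/(-9 + 0) - 5 = -3/(-9) - 5 = -⅑*(-3) - 5 = ⅓ - 5 = -14/3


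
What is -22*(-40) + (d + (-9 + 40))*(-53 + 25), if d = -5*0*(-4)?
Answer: 12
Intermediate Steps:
d = 0 (d = 0*(-4) = 0)
-22*(-40) + (d + (-9 + 40))*(-53 + 25) = -22*(-40) + (0 + (-9 + 40))*(-53 + 25) = 880 + (0 + 31)*(-28) = 880 + 31*(-28) = 880 - 868 = 12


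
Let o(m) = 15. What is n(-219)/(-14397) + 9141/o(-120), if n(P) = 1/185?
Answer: 1623103382/2663445 ≈ 609.40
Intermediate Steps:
n(P) = 1/185
n(-219)/(-14397) + 9141/o(-120) = (1/185)/(-14397) + 9141/15 = (1/185)*(-1/14397) + 9141*(1/15) = -1/2663445 + 3047/5 = 1623103382/2663445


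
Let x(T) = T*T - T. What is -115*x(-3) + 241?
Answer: -1139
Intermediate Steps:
x(T) = T² - T
-115*x(-3) + 241 = -(-345)*(-1 - 3) + 241 = -(-345)*(-4) + 241 = -115*12 + 241 = -1380 + 241 = -1139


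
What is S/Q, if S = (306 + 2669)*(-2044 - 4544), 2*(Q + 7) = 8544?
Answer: -3919860/853 ≈ -4595.4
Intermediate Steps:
Q = 4265 (Q = -7 + (½)*8544 = -7 + 4272 = 4265)
S = -19599300 (S = 2975*(-6588) = -19599300)
S/Q = -19599300/4265 = -19599300*1/4265 = -3919860/853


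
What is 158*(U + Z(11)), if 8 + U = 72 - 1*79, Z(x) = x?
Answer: -632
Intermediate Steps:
U = -15 (U = -8 + (72 - 1*79) = -8 + (72 - 79) = -8 - 7 = -15)
158*(U + Z(11)) = 158*(-15 + 11) = 158*(-4) = -632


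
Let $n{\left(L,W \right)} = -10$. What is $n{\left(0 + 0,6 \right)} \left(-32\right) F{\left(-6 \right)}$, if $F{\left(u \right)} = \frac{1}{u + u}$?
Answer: $- \frac{80}{3} \approx -26.667$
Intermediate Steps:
$F{\left(u \right)} = \frac{1}{2 u}$
$n{\left(0 + 0,6 \right)} \left(-32\right) F{\left(-6 \right)} = \left(-10\right) \left(-32\right) \frac{1}{2 \left(-6\right)} = 320 \cdot \frac{1}{2} \left(- \frac{1}{6}\right) = 320 \left(- \frac{1}{12}\right) = - \frac{80}{3}$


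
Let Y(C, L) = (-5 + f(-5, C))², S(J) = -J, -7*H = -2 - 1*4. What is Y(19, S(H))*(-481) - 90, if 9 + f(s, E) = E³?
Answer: -22536786115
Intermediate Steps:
H = 6/7 (H = -(-2 - 1*4)/7 = -(-2 - 4)/7 = -⅐*(-6) = 6/7 ≈ 0.85714)
f(s, E) = -9 + E³
Y(C, L) = (-14 + C³)² (Y(C, L) = (-5 + (-9 + C³))² = (-14 + C³)²)
Y(19, S(H))*(-481) - 90 = (-14 + 19³)²*(-481) - 90 = (-14 + 6859)²*(-481) - 90 = 6845²*(-481) - 90 = 46854025*(-481) - 90 = -22536786025 - 90 = -22536786115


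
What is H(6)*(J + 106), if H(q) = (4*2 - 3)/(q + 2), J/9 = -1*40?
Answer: -635/4 ≈ -158.75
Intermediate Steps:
J = -360 (J = 9*(-1*40) = 9*(-40) = -360)
H(q) = 5/(2 + q) (H(q) = (8 - 3)/(2 + q) = 5/(2 + q))
H(6)*(J + 106) = (5/(2 + 6))*(-360 + 106) = (5/8)*(-254) = -635/4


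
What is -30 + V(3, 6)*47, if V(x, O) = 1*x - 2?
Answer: 17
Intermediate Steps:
V(x, O) = -2 + x (V(x, O) = x - 2 = -2 + x)
-30 + V(3, 6)*47 = -30 + (-2 + 3)*47 = -30 + 1*47 = -30 + 47 = 17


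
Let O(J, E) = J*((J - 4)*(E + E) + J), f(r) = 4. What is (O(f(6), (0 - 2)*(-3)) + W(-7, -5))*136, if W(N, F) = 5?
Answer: 2856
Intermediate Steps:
O(J, E) = J*(J + 2*E*(-4 + J)) (O(J, E) = J*((-4 + J)*(2*E) + J) = J*(2*E*(-4 + J) + J) = J*(J + 2*E*(-4 + J)))
(O(f(6), (0 - 2)*(-3)) + W(-7, -5))*136 = (4*(4 - 8*(0 - 2)*(-3) + 2*((0 - 2)*(-3))*4) + 5)*136 = (4*(4 - (-16)*(-3) + 2*(-2*(-3))*4) + 5)*136 = (4*(4 - 8*6 + 2*6*4) + 5)*136 = (4*(4 - 48 + 48) + 5)*136 = (4*4 + 5)*136 = (16 + 5)*136 = 21*136 = 2856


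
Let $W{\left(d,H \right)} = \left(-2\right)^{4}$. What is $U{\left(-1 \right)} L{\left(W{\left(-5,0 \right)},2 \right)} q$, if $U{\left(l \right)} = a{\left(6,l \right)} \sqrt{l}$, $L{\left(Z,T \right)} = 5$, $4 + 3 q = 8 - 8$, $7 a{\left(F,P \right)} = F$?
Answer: $- \frac{40 i}{7} \approx - 5.7143 i$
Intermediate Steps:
$W{\left(d,H \right)} = 16$
$a{\left(F,P \right)} = \frac{F}{7}$
$q = - \frac{4}{3}$ ($q = - \frac{4}{3} + \frac{8 - 8}{3} = - \frac{4}{3} + \frac{1}{3} \cdot 0 = - \frac{4}{3} + 0 = - \frac{4}{3} \approx -1.3333$)
$U{\left(l \right)} = \frac{6 \sqrt{l}}{7}$ ($U{\left(l \right)} = \frac{1}{7} \cdot 6 \sqrt{l} = \frac{6 \sqrt{l}}{7}$)
$U{\left(-1 \right)} L{\left(W{\left(-5,0 \right)},2 \right)} q = \frac{6 \sqrt{-1}}{7} \cdot 5 \left(- \frac{4}{3}\right) = \frac{6 i}{7} \cdot 5 \left(- \frac{4}{3}\right) = \frac{30 i}{7} \left(- \frac{4}{3}\right) = - \frac{40 i}{7}$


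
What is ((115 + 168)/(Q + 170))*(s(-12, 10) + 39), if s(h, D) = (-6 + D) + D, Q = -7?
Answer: 14999/163 ≈ 92.018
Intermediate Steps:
s(h, D) = -6 + 2*D
((115 + 168)/(Q + 170))*(s(-12, 10) + 39) = ((115 + 168)/(-7 + 170))*((-6 + 2*10) + 39) = (283/163)*((-6 + 20) + 39) = (283*(1/163))*(14 + 39) = (283/163)*53 = 14999/163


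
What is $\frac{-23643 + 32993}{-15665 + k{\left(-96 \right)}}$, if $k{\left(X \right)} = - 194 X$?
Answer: $\frac{850}{269} \approx 3.1599$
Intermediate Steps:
$\frac{-23643 + 32993}{-15665 + k{\left(-96 \right)}} = \frac{-23643 + 32993}{-15665 - -18624} = \frac{9350}{-15665 + 18624} = \frac{9350}{2959} = 9350 \cdot \frac{1}{2959} = \frac{850}{269}$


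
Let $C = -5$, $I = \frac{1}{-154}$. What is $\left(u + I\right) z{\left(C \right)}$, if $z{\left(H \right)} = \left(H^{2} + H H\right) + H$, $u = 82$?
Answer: $\frac{568215}{154} \approx 3689.7$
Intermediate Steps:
$I = - \frac{1}{154} \approx -0.0064935$
$z{\left(H \right)} = H + 2 H^{2}$ ($z{\left(H \right)} = \left(H^{2} + H^{2}\right) + H = 2 H^{2} + H = H + 2 H^{2}$)
$\left(u + I\right) z{\left(C \right)} = \left(82 - \frac{1}{154}\right) \left(- 5 \left(1 + 2 \left(-5\right)\right)\right) = \frac{12627 \left(- 5 \left(1 - 10\right)\right)}{154} = \frac{12627 \left(\left(-5\right) \left(-9\right)\right)}{154} = \frac{12627}{154} \cdot 45 = \frac{568215}{154}$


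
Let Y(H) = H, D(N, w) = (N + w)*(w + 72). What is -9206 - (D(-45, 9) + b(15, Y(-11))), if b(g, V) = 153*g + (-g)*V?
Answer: -8750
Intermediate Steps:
D(N, w) = (72 + w)*(N + w) (D(N, w) = (N + w)*(72 + w) = (72 + w)*(N + w))
b(g, V) = 153*g - V*g
-9206 - (D(-45, 9) + b(15, Y(-11))) = -9206 - ((9² + 72*(-45) + 72*9 - 45*9) + 15*(153 - 1*(-11))) = -9206 - ((81 - 3240 + 648 - 405) + 15*(153 + 11)) = -9206 - (-2916 + 15*164) = -9206 - (-2916 + 2460) = -9206 - 1*(-456) = -9206 + 456 = -8750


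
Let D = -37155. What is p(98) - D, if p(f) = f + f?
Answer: 37351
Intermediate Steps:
p(f) = 2*f
p(98) - D = 2*98 - 1*(-37155) = 196 + 37155 = 37351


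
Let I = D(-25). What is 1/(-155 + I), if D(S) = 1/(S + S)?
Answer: -50/7751 ≈ -0.0064508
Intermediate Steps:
D(S) = 1/(2*S)
I = -1/50 (I = (½)/(-25) = (½)*(-1/25) = -1/50 ≈ -0.020000)
1/(-155 + I) = 1/(-155 - 1/50) = 1/(-7751/50) = -50/7751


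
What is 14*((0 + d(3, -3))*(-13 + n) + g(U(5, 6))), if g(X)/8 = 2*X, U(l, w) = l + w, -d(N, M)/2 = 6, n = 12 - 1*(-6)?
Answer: 1624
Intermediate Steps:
n = 18 (n = 12 + 6 = 18)
d(N, M) = -12 (d(N, M) = -2*6 = -12)
g(X) = 16*X (g(X) = 8*(2*X) = 16*X)
14*((0 + d(3, -3))*(-13 + n) + g(U(5, 6))) = 14*((0 - 12)*(-13 + 18) + 16*(5 + 6)) = 14*(-12*5 + 16*11) = 14*(-60 + 176) = 14*116 = 1624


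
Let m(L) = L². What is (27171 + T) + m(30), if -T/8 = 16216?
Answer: -101657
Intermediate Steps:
T = -129728 (T = -8*16216 = -129728)
(27171 + T) + m(30) = (27171 - 129728) + 30² = -102557 + 900 = -101657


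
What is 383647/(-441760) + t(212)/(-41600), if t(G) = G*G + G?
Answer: -159392/81575 ≈ -1.9539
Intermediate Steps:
t(G) = G + G**2 (t(G) = G**2 + G = G + G**2)
383647/(-441760) + t(212)/(-41600) = 383647/(-441760) + (212*(1 + 212))/(-41600) = 383647*(-1/441760) + (212*213)*(-1/41600) = -34877/40160 + 45156*(-1/41600) = -34877/40160 - 11289/10400 = -159392/81575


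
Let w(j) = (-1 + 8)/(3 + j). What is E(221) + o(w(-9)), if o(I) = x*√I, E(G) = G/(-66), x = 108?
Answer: -221/66 + 18*I*√42 ≈ -3.3485 + 116.65*I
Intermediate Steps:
w(j) = 7/(3 + j)
E(G) = -G/66 (E(G) = G*(-1/66) = -G/66)
o(I) = 108*√I
E(221) + o(w(-9)) = -1/66*221 + 108*√(7/(3 - 9)) = -221/66 + 108*√(7/(-6)) = -221/66 + 108*√(7*(-⅙)) = -221/66 + 108*√(-7/6) = -221/66 + 108*(I*√42/6) = -221/66 + 18*I*√42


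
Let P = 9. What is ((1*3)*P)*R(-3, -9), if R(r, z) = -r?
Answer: 81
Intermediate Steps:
((1*3)*P)*R(-3, -9) = ((1*3)*9)*(-1*(-3)) = (3*9)*3 = 27*3 = 81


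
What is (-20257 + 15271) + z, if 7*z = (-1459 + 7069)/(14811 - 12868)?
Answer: -67808976/13601 ≈ -4985.6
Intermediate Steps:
z = 5610/13601 (z = ((-1459 + 7069)/(14811 - 12868))/7 = (5610/1943)/7 = (5610*(1/1943))/7 = (1/7)*(5610/1943) = 5610/13601 ≈ 0.41247)
(-20257 + 15271) + z = (-20257 + 15271) + 5610/13601 = -4986 + 5610/13601 = -67808976/13601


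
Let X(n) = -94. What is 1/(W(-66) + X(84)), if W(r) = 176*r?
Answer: -1/11710 ≈ -8.5397e-5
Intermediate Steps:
1/(W(-66) + X(84)) = 1/(176*(-66) - 94) = 1/(-11616 - 94) = 1/(-11710) = -1/11710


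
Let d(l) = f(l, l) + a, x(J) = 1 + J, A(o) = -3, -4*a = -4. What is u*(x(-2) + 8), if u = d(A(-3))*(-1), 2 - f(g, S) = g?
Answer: -42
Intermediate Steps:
a = 1 (a = -¼*(-4) = 1)
f(g, S) = 2 - g
d(l) = 3 - l (d(l) = (2 - l) + 1 = 3 - l)
u = -6 (u = (3 - 1*(-3))*(-1) = (3 + 3)*(-1) = 6*(-1) = -6)
u*(x(-2) + 8) = -6*((1 - 2) + 8) = -6*(-1 + 8) = -6*7 = -42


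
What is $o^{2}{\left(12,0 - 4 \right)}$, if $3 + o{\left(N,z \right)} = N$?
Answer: $81$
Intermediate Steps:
$o{\left(N,z \right)} = -3 + N$
$o^{2}{\left(12,0 - 4 \right)} = \left(-3 + 12\right)^{2} = 9^{2} = 81$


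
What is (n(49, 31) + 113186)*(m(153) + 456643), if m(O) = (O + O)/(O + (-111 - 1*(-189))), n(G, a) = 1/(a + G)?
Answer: 28944020134823/560 ≈ 5.1686e+10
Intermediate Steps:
n(G, a) = 1/(G + a)
m(O) = 2*O/(78 + O) (m(O) = (2*O)/(O + (-111 + 189)) = (2*O)/(O + 78) = (2*O)/(78 + O) = 2*O/(78 + O))
(n(49, 31) + 113186)*(m(153) + 456643) = (1/(49 + 31) + 113186)*(2*153/(78 + 153) + 456643) = (1/80 + 113186)*(2*153/231 + 456643) = (1/80 + 113186)*(2*153*(1/231) + 456643) = 9054881*(102/77 + 456643)/80 = (9054881/80)*(35161613/77) = 28944020134823/560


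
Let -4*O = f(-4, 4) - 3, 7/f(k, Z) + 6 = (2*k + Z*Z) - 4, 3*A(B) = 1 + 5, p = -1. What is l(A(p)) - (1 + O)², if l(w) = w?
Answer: -313/64 ≈ -4.8906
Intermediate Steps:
A(B) = 2 (A(B) = (1 + 5)/3 = (⅓)*6 = 2)
f(k, Z) = 7/(-10 + Z² + 2*k) (f(k, Z) = 7/(-6 + ((2*k + Z*Z) - 4)) = 7/(-6 + ((2*k + Z²) - 4)) = 7/(-6 + ((Z² + 2*k) - 4)) = 7/(-6 + (-4 + Z² + 2*k)) = 7/(-10 + Z² + 2*k))
O = 13/8 (O = -(7/(-10 + 4² + 2*(-4)) - 3)/4 = -(7/(-10 + 16 - 8) - 3)/4 = -(7/(-2) - 3)/4 = -(7*(-½) - 3)/4 = -(-7/2 - 3)/4 = -¼*(-13/2) = 13/8 ≈ 1.6250)
l(A(p)) - (1 + O)² = 2 - (1 + 13/8)² = 2 - (21/8)² = 2 - 1*441/64 = 2 - 441/64 = -313/64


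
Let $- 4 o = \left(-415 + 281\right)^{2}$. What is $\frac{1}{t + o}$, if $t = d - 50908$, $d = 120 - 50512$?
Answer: $- \frac{1}{105789} \approx -9.4528 \cdot 10^{-6}$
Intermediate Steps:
$d = -50392$ ($d = 120 - 50512 = -50392$)
$t = -101300$ ($t = -50392 - 50908 = -101300$)
$o = -4489$ ($o = - \frac{\left(-415 + 281\right)^{2}}{4} = - \frac{\left(-134\right)^{2}}{4} = \left(- \frac{1}{4}\right) 17956 = -4489$)
$\frac{1}{t + o} = \frac{1}{-101300 - 4489} = \frac{1}{-105789} = - \frac{1}{105789}$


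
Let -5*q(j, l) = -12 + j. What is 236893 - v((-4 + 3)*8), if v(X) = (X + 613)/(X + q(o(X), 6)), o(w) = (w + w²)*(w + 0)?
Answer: 19898407/84 ≈ 2.3689e+5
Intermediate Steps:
o(w) = w*(w + w²) (o(w) = (w + w²)*w = w*(w + w²))
q(j, l) = 12/5 - j/5 (q(j, l) = -(-12 + j)/5 = 12/5 - j/5)
v(X) = (613 + X)/(12/5 + X - X²*(1 + X)/5) (v(X) = (X + 613)/(X + (12/5 - X²*(1 + X)/5)) = (613 + X)/(X + (12/5 - X²*(1 + X)/5)) = (613 + X)/(12/5 + X - X²*(1 + X)/5))
236893 - v((-4 + 3)*8) = 236893 - 5*(613 + (-4 + 3)*8)/(12 + 5*((-4 + 3)*8) - ((-4 + 3)*8)²*(1 + (-4 + 3)*8)) = 236893 - 5*(613 - 1*8)/(12 + 5*(-1*8) - (-1*8)²*(1 - 1*8)) = 236893 - 5*(613 - 8)/(12 + 5*(-8) - 1*(-8)²*(1 - 8)) = 236893 - 5*605/(12 - 40 - 1*64*(-7)) = 236893 - 5*605/(12 - 40 + 448) = 236893 - 5*605/420 = 236893 - 1*605/84 = 236893 - 605/84 = 19898407/84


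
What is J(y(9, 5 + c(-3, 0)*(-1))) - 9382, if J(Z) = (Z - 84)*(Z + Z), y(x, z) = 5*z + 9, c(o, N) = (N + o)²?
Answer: -7292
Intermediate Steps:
y(x, z) = 9 + 5*z
J(Z) = 2*Z*(-84 + Z) (J(Z) = (-84 + Z)*(2*Z) = 2*Z*(-84 + Z))
J(y(9, 5 + c(-3, 0)*(-1))) - 9382 = 2*(9 + 5*(5 + (0 - 3)²*(-1)))*(-84 + (9 + 5*(5 + (0 - 3)²*(-1)))) - 9382 = 2*(9 + 5*(5 + (-3)²*(-1)))*(-84 + (9 + 5*(5 + (-3)²*(-1)))) - 9382 = 2*(9 + 5*(5 + 9*(-1)))*(-84 + (9 + 5*(5 + 9*(-1)))) - 9382 = 2*(9 + 5*(5 - 9))*(-84 + (9 + 5*(5 - 9))) - 9382 = 2*(9 + 5*(-4))*(-84 + (9 + 5*(-4))) - 9382 = 2*(9 - 20)*(-84 + (9 - 20)) - 9382 = 2*(-11)*(-84 - 11) - 9382 = 2*(-11)*(-95) - 9382 = 2090 - 9382 = -7292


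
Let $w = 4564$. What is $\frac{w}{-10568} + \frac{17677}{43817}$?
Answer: $- \frac{3292563}{115764514} \approx -0.028442$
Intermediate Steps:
$\frac{w}{-10568} + \frac{17677}{43817} = \frac{4564}{-10568} + \frac{17677}{43817} = 4564 \left(- \frac{1}{10568}\right) + 17677 \cdot \frac{1}{43817} = - \frac{1141}{2642} + \frac{17677}{43817} = - \frac{3292563}{115764514}$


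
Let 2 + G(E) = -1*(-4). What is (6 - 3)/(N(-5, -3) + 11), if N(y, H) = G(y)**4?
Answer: 1/9 ≈ 0.11111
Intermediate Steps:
G(E) = 2 (G(E) = -2 - 1*(-4) = -2 + 4 = 2)
N(y, H) = 16 (N(y, H) = 2**4 = 16)
(6 - 3)/(N(-5, -3) + 11) = (6 - 3)/(16 + 11) = 3/27 = 3*(1/27) = 1/9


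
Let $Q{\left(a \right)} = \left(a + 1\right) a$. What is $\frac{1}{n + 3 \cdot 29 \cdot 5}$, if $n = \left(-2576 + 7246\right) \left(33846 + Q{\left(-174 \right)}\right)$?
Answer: $\frac{1}{298637595} \approx 3.3485 \cdot 10^{-9}$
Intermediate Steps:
$Q{\left(a \right)} = a \left(1 + a\right)$ ($Q{\left(a \right)} = \left(1 + a\right) a = a \left(1 + a\right)$)
$n = 298637160$ ($n = \left(-2576 + 7246\right) \left(33846 - 174 \left(1 - 174\right)\right) = 4670 \left(33846 - -30102\right) = 4670 \left(33846 + 30102\right) = 4670 \cdot 63948 = 298637160$)
$\frac{1}{n + 3 \cdot 29 \cdot 5} = \frac{1}{298637160 + 3 \cdot 29 \cdot 5} = \frac{1}{298637160 + 87 \cdot 5} = \frac{1}{298637160 + 435} = \frac{1}{298637595}$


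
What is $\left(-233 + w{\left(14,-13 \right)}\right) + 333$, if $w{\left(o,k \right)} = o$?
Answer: $114$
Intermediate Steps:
$\left(-233 + w{\left(14,-13 \right)}\right) + 333 = \left(-233 + 14\right) + 333 = -219 + 333 = 114$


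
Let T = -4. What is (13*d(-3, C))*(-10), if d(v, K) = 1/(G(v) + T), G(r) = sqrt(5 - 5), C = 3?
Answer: 65/2 ≈ 32.500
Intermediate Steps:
G(r) = 0 (G(r) = sqrt(0) = 0)
d(v, K) = -1/4 (d(v, K) = 1/(0 - 4) = 1/(-4) = -1/4)
(13*d(-3, C))*(-10) = (13*(-1/4))*(-10) = -13/4*(-10) = 65/2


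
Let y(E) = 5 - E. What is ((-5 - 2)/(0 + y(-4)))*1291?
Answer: -9037/9 ≈ -1004.1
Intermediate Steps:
((-5 - 2)/(0 + y(-4)))*1291 = ((-5 - 2)/(0 + (5 - 1*(-4))))*1291 = -7/(0 + (5 + 4))*1291 = -7/(0 + 9)*1291 = -7/9*1291 = -9037/9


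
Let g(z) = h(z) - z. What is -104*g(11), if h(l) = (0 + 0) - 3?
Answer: 1456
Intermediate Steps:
h(l) = -3 (h(l) = 0 - 3 = -3)
g(z) = -3 - z
-104*g(11) = -104*(-3 - 1*11) = -104*(-3 - 11) = -104*(-14) = 1456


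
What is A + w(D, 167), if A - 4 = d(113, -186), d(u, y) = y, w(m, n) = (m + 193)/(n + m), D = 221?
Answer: -35101/194 ≈ -180.93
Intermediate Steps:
w(m, n) = (193 + m)/(m + n)
A = -182 (A = 4 - 186 = -182)
A + w(D, 167) = -182 + (193 + 221)/(221 + 167) = -182 + 414/388 = -182 + (1/388)*414 = -182 + 207/194 = -35101/194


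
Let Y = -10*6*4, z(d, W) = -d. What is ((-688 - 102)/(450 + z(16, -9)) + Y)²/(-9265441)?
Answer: -2753625625/436300351249 ≈ -0.0063113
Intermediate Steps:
Y = -240 (Y = -60*4 = -240)
((-688 - 102)/(450 + z(16, -9)) + Y)²/(-9265441) = ((-688 - 102)/(450 - 1*16) - 240)²/(-9265441) = (-790/(450 - 16) - 240)²*(-1/9265441) = (-790/434 - 240)²*(-1/9265441) = (-790*1/434 - 240)²*(-1/9265441) = (-395/217 - 240)²*(-1/9265441) = (-52475/217)²*(-1/9265441) = (2753625625/47089)*(-1/9265441) = -2753625625/436300351249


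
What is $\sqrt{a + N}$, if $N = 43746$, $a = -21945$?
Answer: $13 \sqrt{129} \approx 147.65$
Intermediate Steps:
$\sqrt{a + N} = \sqrt{-21945 + 43746} = \sqrt{21801} = 13 \sqrt{129}$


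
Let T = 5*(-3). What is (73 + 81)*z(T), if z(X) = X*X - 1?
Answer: 34496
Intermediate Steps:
T = -15
z(X) = -1 + X² (z(X) = X² - 1 = -1 + X²)
(73 + 81)*z(T) = (73 + 81)*(-1 + (-15)²) = 154*(-1 + 225) = 154*224 = 34496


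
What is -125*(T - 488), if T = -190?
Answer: 84750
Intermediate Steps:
-125*(T - 488) = -125*(-190 - 488) = -125*(-678) = 84750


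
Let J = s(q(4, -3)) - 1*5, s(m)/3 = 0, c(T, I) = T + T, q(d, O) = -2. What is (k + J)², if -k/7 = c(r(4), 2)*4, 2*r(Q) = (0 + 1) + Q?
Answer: 21025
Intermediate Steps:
r(Q) = ½ + Q/2 (r(Q) = ((0 + 1) + Q)/2 = (1 + Q)/2 = ½ + Q/2)
c(T, I) = 2*T
k = -140 (k = -7*2*(½ + (½)*4)*4 = -7*2*(½ + 2)*4 = -7*2*(5/2)*4 = -35*4 = -7*20 = -140)
s(m) = 0 (s(m) = 3*0 = 0)
J = -5 (J = 0 - 1*5 = 0 - 5 = -5)
(k + J)² = (-140 - 5)² = (-145)² = 21025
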